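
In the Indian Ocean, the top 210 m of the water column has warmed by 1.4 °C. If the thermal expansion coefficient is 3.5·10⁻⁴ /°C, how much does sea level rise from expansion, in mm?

Δh ≈ 100 mm

Δh = αΔT·H = 3.5×10⁻⁴ × 1.4 × 210 = 0.10290 m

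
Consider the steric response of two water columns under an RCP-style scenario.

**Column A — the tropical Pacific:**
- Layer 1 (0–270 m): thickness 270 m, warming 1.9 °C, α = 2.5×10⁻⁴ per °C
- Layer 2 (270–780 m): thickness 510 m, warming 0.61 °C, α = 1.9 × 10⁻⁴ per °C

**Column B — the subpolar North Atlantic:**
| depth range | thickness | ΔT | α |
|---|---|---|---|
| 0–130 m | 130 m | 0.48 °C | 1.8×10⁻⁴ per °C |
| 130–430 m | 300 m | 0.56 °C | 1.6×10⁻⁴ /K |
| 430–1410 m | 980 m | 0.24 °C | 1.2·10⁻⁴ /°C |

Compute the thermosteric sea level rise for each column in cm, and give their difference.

A 0–270 m: 270 × 1.9 × 2.5×10⁻⁴ = 0.12825 m
A 270–780 m: 510 × 1.9×10⁻⁴ × 0.61 = 0.059109 m
A total: 0.187359 m
B 0–130 m: 0.48 × 1.8×10⁻⁴ × 130 = 0.011232 m
B 1.6×10⁻⁴ × 0.56 × 300 = 0.02688 m
B 430–1410 m: 980 × 1.2×10⁻⁴ × 0.24 = 0.028224 m
B total: 0.066336 m
Difference: 0.187359 − 0.066336 = 0.121023 m

A: 19 cm; B: 6.6 cm; difference 12 cm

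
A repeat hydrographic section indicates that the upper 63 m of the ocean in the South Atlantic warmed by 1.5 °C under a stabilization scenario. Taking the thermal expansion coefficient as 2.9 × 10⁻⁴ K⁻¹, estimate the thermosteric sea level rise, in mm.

Δh = αΔT·H = 2.9×10⁻⁴ × 1.5 × 63 = 0.027405 m

about 27 mm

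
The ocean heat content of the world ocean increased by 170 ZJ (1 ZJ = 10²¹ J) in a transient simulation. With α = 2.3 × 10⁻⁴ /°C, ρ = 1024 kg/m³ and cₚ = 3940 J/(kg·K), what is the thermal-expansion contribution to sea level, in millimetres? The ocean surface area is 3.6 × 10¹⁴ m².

Per unit area: Q = 170×10²¹ / (3.6×10¹⁴) ≈ 4.722×10⁸ J/m²
Δh = αQ/(ρcₚ) = 2.3×10⁻⁴ × 4.722×10⁸ / (1024 × 3940) ≈ 0.026919 m

about 27 mm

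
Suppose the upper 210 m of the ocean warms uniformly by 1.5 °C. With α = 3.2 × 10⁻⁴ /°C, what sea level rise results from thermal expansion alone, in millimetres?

Δh = 101 mm

Δh = αΔT·H = 3.2×10⁻⁴ × 1.5 × 210 = 0.10080 m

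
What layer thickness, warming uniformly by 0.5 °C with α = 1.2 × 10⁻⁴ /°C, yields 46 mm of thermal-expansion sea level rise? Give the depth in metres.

H = Δh/(αΔT) = 0.046 / (1.2×10⁻⁴ × 0.5) ≈ 766.7 m

H ≈ 767 m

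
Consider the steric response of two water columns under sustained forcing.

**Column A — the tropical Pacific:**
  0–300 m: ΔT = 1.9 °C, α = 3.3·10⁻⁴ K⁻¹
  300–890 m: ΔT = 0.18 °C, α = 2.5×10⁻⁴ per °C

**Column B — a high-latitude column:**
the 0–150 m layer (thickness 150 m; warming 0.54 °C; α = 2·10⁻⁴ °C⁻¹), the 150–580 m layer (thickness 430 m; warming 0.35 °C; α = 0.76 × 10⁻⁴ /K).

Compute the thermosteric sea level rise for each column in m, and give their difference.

A Layer 1: 300 × 3.3×10⁻⁴ × 1.9 = 0.18810 m
A 300–890 m: 590 × 2.5×10⁻⁴ × 0.18 = 0.02655 m
A total: 0.21465 m
B Layer 1: 150 × 0.54 × 2×10⁻⁴ = 0.01620 m
B Layer 2: 0.35 × 430 × 0.76×10⁻⁴ = 0.011438 m
B total: 0.027638 m
Difference: 0.21465 − 0.027638 = 0.187012 m

Δh_A ≈ 0.21 m, Δh_B ≈ 0.028 m; difference ≈ 0.19 m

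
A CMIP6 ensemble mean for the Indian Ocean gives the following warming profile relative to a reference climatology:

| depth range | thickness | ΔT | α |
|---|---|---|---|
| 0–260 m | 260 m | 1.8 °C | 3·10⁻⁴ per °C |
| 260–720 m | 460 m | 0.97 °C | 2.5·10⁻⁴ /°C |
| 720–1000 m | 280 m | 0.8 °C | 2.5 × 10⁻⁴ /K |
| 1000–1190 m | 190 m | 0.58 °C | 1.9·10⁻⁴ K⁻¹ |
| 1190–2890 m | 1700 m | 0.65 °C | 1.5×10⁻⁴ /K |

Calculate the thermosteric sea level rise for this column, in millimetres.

about 490 mm

0–260 m: 260 × 3×10⁻⁴ × 1.8 = 0.14040 m
2.5×10⁻⁴ × 0.97 × 460 = 0.11155 m
Layer 3: 2.5×10⁻⁴ × 280 × 0.8 = 0.05600 m
1000–1190 m: 1.9×10⁻⁴ × 0.58 × 190 = 0.020938 m
1700 × 0.65 × 1.5×10⁻⁴ = 0.16575 m
Δh = 0.14040 + 0.11155 + 0.05600 + 0.020938 + 0.16575 = 0.494638 m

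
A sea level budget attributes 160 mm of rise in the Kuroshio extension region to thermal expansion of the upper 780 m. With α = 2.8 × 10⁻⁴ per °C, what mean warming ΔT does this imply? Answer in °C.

ΔT = Δh/(αH) = 0.16 / (2.8×10⁻⁴ × 780) ≈ 0.7326 °C

ΔT ≈ 0.733 °C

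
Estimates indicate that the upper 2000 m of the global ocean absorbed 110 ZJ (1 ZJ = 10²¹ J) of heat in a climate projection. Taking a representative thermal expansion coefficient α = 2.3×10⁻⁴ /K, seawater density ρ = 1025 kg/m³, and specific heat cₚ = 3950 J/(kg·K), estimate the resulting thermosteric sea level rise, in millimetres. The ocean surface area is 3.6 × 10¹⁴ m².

Per unit area: Q = 110×10²¹ / (3.6×10¹⁴) ≈ 3.056×10⁸ J/m²
Δh = αQ/(ρcₚ) = 2.3×10⁻⁴ × 3.056×10⁸ / (1025 × 3950) ≈ 0.01736 m

17.4 mm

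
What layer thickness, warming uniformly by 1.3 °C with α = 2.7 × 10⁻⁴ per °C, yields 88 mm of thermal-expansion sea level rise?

H = Δh/(αΔT) = 0.088 / (2.7×10⁻⁴ × 1.3) ≈ 250.7 m

H ≈ 251 m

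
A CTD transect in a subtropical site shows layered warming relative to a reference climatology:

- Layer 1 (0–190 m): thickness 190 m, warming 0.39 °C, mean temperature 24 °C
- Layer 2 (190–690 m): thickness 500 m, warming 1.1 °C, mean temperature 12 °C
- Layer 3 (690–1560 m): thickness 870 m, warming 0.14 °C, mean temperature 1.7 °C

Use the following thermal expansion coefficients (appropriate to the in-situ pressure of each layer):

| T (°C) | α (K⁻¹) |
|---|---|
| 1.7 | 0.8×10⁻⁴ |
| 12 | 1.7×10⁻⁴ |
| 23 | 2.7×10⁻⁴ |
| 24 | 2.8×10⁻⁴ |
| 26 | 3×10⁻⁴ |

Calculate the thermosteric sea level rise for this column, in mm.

120 mm

Layer 1 at 24 °C → α = 2.8×10⁻⁴ K⁻¹
Layer 2 at 12 °C → α = 1.7×10⁻⁴ K⁻¹
Layer 3 at 1.7 °C → α = 0.8×10⁻⁴ K⁻¹
Layer 1: 0.39 × 190 × 2.8×10⁻⁴ = 0.020748 m
1.7×10⁻⁴ × 500 × 1.1 = 0.09350 m
870 × 0.8×10⁻⁴ × 0.14 = 0.009744 m
Δh = 0.020748 + 0.09350 + 0.009744 = 0.123992 m ≈ 120 mm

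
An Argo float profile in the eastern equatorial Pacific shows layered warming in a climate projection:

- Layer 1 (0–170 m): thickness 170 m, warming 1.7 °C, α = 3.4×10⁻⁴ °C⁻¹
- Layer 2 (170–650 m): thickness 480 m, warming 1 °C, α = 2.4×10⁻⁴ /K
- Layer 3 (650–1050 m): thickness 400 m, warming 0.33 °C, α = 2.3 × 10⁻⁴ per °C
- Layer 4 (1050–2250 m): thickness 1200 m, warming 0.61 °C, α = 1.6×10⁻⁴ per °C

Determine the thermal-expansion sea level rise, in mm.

Layer 1: 1.7 × 3.4×10⁻⁴ × 170 = 0.09826 m
2.4×10⁻⁴ × 480 × 1 = 0.11520 m
2.3×10⁻⁴ × 400 × 0.33 = 0.03036 m
1050–2250 m: 0.61 × 1.6×10⁻⁴ × 1200 = 0.11712 m
Δh = 0.09826 + 0.11520 + 0.03036 + 0.11712 = 0.36094 m ≈ 360 mm

360 mm of thermosteric rise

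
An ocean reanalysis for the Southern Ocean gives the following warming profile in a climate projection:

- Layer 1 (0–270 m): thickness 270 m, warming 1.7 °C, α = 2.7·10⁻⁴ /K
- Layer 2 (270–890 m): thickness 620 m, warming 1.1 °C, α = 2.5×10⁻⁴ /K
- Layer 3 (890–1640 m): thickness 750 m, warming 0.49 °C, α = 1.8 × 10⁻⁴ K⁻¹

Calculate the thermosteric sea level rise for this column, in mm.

Layer 1: 1.7 × 270 × 2.7×10⁻⁴ = 0.12393 m
Layer 2: 2.5×10⁻⁴ × 620 × 1.1 = 0.17050 m
0.49 × 750 × 1.8×10⁻⁴ = 0.06615 m
Δh = 0.12393 + 0.17050 + 0.06615 = 0.36058 m

Δh ≈ 360 mm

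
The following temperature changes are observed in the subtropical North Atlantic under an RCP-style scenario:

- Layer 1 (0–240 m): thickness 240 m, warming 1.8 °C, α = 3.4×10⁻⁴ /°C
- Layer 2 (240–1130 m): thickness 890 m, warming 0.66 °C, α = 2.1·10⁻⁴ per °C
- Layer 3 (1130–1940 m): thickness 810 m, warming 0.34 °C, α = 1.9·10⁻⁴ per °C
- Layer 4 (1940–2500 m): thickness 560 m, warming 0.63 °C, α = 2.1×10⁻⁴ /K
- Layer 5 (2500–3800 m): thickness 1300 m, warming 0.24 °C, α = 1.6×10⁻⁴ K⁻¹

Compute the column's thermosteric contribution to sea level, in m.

Δh = 0.447 m

Layer 1: 240 × 1.8 × 3.4×10⁻⁴ = 0.14688 m
Layer 2: 890 × 0.66 × 2.1×10⁻⁴ = 0.123354 m
810 × 1.9×10⁻⁴ × 0.34 = 0.052326 m
Layer 4: 0.63 × 2.1×10⁻⁴ × 560 = 0.074088 m
Layer 5: 0.24 × 1300 × 1.6×10⁻⁴ = 0.04992 m
Δh = 0.14688 + 0.123354 + 0.052326 + 0.074088 + 0.04992 = 0.446568 m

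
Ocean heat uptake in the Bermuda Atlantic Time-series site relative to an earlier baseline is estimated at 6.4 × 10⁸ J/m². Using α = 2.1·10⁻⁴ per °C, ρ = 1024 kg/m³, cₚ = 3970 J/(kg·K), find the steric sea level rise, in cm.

Δh = αQ/(ρcₚ) = 2.1×10⁻⁴ × 6.4×10⁸ / (1024 × 3970) ≈ 0.03306 m

Δh = 3.3 cm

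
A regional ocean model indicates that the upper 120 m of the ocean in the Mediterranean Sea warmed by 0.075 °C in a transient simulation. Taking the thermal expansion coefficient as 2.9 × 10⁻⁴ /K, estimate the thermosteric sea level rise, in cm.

0.261 cm of thermosteric rise

Δh = αΔT·H = 2.9×10⁻⁴ × 0.075 × 120 = 0.00261 m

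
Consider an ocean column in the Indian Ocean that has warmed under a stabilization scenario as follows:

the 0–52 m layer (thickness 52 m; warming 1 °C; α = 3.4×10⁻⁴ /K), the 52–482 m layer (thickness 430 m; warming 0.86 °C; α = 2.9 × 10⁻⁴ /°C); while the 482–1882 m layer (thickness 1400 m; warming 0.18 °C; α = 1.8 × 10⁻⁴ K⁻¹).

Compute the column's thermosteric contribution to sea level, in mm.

170 mm

Layer 1: 52 × 3.4×10⁻⁴ × 1 = 0.01768 m
Layer 2: 0.86 × 2.9×10⁻⁴ × 430 = 0.107242 m
482–1882 m: 0.18 × 1.8×10⁻⁴ × 1400 = 0.04536 m
Δh = 0.01768 + 0.107242 + 0.04536 = 0.170282 m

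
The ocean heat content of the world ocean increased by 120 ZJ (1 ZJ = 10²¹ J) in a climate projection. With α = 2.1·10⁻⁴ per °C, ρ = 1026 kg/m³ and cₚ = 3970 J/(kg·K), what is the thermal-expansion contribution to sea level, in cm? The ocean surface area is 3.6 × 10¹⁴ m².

1.72 cm

Per unit area: Q = 120×10²¹ / (3.6×10¹⁴) ≈ 3.333×10⁸ J/m²
Δh = αQ/(ρcₚ) = 2.1×10⁻⁴ × 3.333×10⁸ / (1026 × 3970) ≈ 0.017184 m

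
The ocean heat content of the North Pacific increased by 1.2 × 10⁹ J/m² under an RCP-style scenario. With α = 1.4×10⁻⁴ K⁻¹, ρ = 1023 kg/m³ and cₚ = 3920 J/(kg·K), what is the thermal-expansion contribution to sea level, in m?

Δh = αQ/(ρcₚ) = 1.4×10⁻⁴ × 1.2×10⁹ / (1023 × 3920) ≈ 0.041894 m

about 0.042 m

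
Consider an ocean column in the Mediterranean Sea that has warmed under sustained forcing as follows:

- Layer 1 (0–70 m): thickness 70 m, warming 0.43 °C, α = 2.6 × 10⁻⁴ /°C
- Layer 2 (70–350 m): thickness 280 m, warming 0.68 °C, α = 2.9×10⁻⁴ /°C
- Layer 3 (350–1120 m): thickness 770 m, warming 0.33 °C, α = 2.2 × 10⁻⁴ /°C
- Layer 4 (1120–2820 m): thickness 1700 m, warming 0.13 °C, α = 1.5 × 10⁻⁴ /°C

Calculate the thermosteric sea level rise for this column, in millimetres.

Δh ≈ 152 mm

0.43 × 70 × 2.6×10⁻⁴ = 0.007826 m
280 × 0.68 × 2.9×10⁻⁴ = 0.055216 m
350–1120 m: 0.33 × 770 × 2.2×10⁻⁴ = 0.055902 m
0.13 × 1700 × 1.5×10⁻⁴ = 0.03315 m
Δh = 0.007826 + 0.055216 + 0.055902 + 0.03315 = 0.152094 m ≈ 152 mm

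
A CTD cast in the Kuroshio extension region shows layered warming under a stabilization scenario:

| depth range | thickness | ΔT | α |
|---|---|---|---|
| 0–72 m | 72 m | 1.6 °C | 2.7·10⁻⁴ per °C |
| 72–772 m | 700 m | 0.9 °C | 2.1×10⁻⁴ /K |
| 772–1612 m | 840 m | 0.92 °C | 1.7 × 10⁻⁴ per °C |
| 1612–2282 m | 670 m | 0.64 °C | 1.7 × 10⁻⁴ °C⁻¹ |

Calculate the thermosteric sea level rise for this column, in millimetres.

Δh = 368 mm

0–72 m: 1.6 × 72 × 2.7×10⁻⁴ = 0.031104 m
Layer 2: 700 × 2.1×10⁻⁴ × 0.9 = 0.13230 m
0.92 × 840 × 1.7×10⁻⁴ = 0.131376 m
Layer 4: 1.7×10⁻⁴ × 670 × 0.64 = 0.072896 m
Δh = 0.031104 + 0.13230 + 0.131376 + 0.072896 = 0.367676 m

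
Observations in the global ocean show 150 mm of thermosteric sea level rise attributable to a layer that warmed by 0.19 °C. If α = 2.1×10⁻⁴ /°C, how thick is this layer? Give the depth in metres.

3760 m

H = Δh/(αΔT) = 0.15 / (2.1×10⁻⁴ × 0.19) ≈ 3759 m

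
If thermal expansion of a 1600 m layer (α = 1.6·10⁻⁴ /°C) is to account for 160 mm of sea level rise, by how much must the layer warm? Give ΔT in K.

ΔT ≈ 0.625 K

ΔT = Δh/(αH) = 0.16 / (1.6×10⁻⁴ × 1600) = 0.6250 K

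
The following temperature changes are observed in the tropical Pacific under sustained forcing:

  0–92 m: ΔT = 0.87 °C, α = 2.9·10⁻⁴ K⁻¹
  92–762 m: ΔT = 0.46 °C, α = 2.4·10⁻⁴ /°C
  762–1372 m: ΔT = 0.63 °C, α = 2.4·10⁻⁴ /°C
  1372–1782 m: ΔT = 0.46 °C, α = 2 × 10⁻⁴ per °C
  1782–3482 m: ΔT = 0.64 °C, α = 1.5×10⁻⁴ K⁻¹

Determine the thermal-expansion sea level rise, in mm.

390 mm of thermosteric rise

Layer 1: 92 × 0.87 × 2.9×10⁻⁴ = 0.0232116 m
92–762 m: 2.4×10⁻⁴ × 0.46 × 670 = 0.073968 m
610 × 2.4×10⁻⁴ × 0.63 = 0.092232 m
2×10⁻⁴ × 0.46 × 410 = 0.03772 m
1.5×10⁻⁴ × 0.64 × 1700 = 0.16320 m
Δh = 0.0232116 + 0.073968 + 0.092232 + 0.03772 + 0.16320 = 0.3903316 m ≈ 390 mm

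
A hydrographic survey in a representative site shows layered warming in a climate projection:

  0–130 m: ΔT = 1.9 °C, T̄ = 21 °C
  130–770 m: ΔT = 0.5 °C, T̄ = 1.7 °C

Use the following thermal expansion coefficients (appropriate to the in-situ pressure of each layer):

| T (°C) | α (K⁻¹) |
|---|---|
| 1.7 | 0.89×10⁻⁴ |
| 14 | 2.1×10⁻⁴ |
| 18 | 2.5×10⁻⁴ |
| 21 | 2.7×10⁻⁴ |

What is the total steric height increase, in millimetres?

Layer 1 at 21 °C → α = 2.7×10⁻⁴ K⁻¹
Layer 2 at 1.7 °C → α = 0.89×10⁻⁴ K⁻¹
0–130 m: 130 × 1.9 × 2.7×10⁻⁴ = 0.06669 m
130–770 m: 640 × 0.89×10⁻⁴ × 0.5 = 0.02848 m
Δh = 0.06669 + 0.02848 = 0.09517 m

about 95.2 mm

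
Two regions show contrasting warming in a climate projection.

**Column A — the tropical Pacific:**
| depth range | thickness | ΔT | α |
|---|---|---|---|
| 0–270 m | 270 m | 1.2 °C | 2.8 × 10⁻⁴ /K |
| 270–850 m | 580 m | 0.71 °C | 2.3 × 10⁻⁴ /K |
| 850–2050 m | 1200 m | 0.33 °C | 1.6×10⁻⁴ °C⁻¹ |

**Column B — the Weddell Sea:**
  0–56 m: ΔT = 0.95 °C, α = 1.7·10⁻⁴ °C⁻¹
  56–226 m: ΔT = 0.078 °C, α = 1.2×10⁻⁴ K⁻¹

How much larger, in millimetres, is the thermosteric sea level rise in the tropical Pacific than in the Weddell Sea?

A 1.2 × 2.8×10⁻⁴ × 270 = 0.09072 m
A Layer 2: 0.71 × 2.3×10⁻⁴ × 580 = 0.094714 m
A 850–2050 m: 1200 × 1.6×10⁻⁴ × 0.33 = 0.06336 m
A total: 0.248794 m
B 0–56 m: 0.95 × 56 × 1.7×10⁻⁴ = 0.009044 m
B 56–226 m: 170 × 0.078 × 1.2×10⁻⁴ = 0.0015912 m
B total: 0.0106352 m
Difference: 0.248794 − 0.0106352 = 0.2381588 m

240 mm larger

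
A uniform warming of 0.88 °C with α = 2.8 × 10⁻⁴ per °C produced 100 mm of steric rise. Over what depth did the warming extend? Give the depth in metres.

H = Δh/(αΔT) = 0.1 / (2.8×10⁻⁴ × 0.88) ≈ 405.8 m

about 406 m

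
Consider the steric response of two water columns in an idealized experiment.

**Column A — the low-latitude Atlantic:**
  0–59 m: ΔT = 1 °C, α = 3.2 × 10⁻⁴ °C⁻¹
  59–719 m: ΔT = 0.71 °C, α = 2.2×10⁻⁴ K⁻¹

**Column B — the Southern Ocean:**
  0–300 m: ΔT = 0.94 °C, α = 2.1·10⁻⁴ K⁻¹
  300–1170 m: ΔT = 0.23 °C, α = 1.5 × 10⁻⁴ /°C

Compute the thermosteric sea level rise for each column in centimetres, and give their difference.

A Layer 1: 1 × 3.2×10⁻⁴ × 59 = 0.01888 m
A 0.71 × 2.2×10⁻⁴ × 660 = 0.103092 m
A total: 0.121972 m
B 0–300 m: 300 × 0.94 × 2.1×10⁻⁴ = 0.05922 m
B 300–1170 m: 870 × 1.5×10⁻⁴ × 0.23 = 0.030015 m
B total: 0.089235 m
Difference: 0.121972 − 0.089235 = 0.032737 m

A: 12.2 cm; B: 8.92 cm; difference 3.27 cm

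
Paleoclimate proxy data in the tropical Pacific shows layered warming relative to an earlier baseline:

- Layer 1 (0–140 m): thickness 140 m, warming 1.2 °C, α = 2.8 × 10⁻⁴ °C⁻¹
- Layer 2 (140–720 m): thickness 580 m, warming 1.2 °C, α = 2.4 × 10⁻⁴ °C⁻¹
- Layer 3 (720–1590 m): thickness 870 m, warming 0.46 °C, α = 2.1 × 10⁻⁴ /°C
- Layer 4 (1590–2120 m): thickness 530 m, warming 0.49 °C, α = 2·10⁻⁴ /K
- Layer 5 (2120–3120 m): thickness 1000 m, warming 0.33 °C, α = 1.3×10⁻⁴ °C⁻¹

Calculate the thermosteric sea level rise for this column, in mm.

0–140 m: 2.8×10⁻⁴ × 1.2 × 140 = 0.04704 m
140–720 m: 2.4×10⁻⁴ × 1.2 × 580 = 0.16704 m
Layer 3: 0.46 × 2.1×10⁻⁴ × 870 = 0.084042 m
530 × 0.49 × 2×10⁻⁴ = 0.05194 m
2120–3120 m: 0.33 × 1.3×10⁻⁴ × 1000 = 0.04290 m
Δh = 0.04704 + 0.16704 + 0.084042 + 0.05194 + 0.04290 = 0.392962 m

about 393 mm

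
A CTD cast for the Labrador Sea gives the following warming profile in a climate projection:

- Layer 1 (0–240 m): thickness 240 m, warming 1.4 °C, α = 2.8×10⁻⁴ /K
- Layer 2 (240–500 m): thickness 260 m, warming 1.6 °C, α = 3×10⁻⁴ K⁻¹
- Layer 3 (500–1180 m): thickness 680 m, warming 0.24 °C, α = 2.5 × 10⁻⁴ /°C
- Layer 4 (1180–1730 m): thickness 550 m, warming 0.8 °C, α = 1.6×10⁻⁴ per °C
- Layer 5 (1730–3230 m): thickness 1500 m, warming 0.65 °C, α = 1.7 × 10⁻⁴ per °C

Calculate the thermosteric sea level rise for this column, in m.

0.496 m of thermosteric rise

240 × 2.8×10⁻⁴ × 1.4 = 0.09408 m
3×10⁻⁴ × 1.6 × 260 = 0.12480 m
Layer 3: 680 × 2.5×10⁻⁴ × 0.24 = 0.04080 m
Layer 4: 1.6×10⁻⁴ × 550 × 0.8 = 0.07040 m
Layer 5: 1500 × 1.7×10⁻⁴ × 0.65 = 0.16575 m
Δh = 0.09408 + 0.12480 + 0.04080 + 0.07040 + 0.16575 = 0.49583 m ≈ 0.496 m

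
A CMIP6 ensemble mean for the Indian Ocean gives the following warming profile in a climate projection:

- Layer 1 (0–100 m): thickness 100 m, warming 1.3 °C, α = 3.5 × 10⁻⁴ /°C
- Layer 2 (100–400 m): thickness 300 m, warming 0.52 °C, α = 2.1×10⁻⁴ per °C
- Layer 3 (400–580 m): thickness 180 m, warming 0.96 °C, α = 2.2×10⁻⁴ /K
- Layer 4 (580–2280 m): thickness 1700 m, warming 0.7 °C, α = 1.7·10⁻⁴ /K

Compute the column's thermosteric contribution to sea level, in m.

0.319 m

0–100 m: 3.5×10⁻⁴ × 1.3 × 100 = 0.04550 m
100–400 m: 300 × 0.52 × 2.1×10⁻⁴ = 0.03276 m
Layer 3: 180 × 0.96 × 2.2×10⁻⁴ = 0.038016 m
580–2280 m: 1.7×10⁻⁴ × 1700 × 0.7 = 0.20230 m
Δh = 0.04550 + 0.03276 + 0.038016 + 0.20230 = 0.318576 m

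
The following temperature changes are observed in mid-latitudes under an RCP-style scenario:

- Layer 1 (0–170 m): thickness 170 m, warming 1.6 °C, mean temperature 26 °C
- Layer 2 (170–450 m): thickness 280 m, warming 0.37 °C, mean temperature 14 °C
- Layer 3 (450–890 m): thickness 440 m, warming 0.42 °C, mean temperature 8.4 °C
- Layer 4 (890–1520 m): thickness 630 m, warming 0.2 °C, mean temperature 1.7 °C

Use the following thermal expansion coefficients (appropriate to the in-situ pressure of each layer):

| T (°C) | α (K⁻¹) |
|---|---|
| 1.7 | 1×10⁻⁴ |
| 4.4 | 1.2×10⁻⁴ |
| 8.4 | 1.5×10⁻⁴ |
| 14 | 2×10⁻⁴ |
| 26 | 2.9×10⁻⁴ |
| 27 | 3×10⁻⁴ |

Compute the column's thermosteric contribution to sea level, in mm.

Layer 1 at 26 °C → α = 2.9×10⁻⁴ K⁻¹
Layer 2 at 14 °C → α = 2×10⁻⁴ K⁻¹
Layer 3 at 8.4 °C → α = 1.5×10⁻⁴ K⁻¹
Layer 4 at 1.7 °C → α = 1×10⁻⁴ K⁻¹
0–170 m: 170 × 2.9×10⁻⁴ × 1.6 = 0.07888 m
Layer 2: 2×10⁻⁴ × 280 × 0.37 = 0.02072 m
Layer 3: 1.5×10⁻⁴ × 0.42 × 440 = 0.02772 m
0.2 × 1×10⁻⁴ × 630 = 0.01260 m
Δh = 0.07888 + 0.02072 + 0.02772 + 0.01260 = 0.13992 m ≈ 140 mm

Δh ≈ 140 mm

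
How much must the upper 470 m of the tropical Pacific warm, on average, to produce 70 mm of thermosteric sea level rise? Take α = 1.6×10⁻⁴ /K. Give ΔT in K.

ΔT = Δh/(αH) = 0.07 / (1.6×10⁻⁴ × 470) ≈ 0.9309 K

about 0.931 K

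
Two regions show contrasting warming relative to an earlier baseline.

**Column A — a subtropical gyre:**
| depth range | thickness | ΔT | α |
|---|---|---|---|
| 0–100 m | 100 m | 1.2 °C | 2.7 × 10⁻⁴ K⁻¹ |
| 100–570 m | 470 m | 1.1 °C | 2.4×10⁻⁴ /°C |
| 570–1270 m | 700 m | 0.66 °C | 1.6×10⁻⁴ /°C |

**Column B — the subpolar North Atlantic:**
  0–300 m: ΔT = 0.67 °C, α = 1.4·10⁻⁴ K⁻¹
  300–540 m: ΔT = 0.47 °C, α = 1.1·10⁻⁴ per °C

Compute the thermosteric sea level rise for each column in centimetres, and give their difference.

A 0–100 m: 2.7×10⁻⁴ × 100 × 1.2 = 0.03240 m
A 100–570 m: 2.4×10⁻⁴ × 1.1 × 470 = 0.12408 m
A 0.66 × 700 × 1.6×10⁻⁴ = 0.07392 m
A total: 0.23040 m
B 0–300 m: 1.4×10⁻⁴ × 0.67 × 300 = 0.02814 m
B Layer 2: 240 × 1.1×10⁻⁴ × 0.47 = 0.012408 m
B total: 0.040548 m
Difference: 0.23040 − 0.040548 = 0.189852 m

Δh_A ≈ 23.0 cm, Δh_B ≈ 4.05 cm; difference ≈ 19.0 cm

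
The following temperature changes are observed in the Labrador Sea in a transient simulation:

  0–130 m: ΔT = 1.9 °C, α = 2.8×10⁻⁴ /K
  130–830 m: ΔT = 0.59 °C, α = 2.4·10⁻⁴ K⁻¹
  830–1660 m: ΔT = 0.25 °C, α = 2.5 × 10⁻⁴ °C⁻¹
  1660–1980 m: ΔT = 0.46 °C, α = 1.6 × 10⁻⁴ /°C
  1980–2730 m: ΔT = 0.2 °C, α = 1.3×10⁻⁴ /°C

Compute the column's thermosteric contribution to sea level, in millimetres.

0–130 m: 2.8×10⁻⁴ × 130 × 1.9 = 0.06916 m
130–830 m: 2.4×10⁻⁴ × 700 × 0.59 = 0.09912 m
830–1660 m: 0.25 × 830 × 2.5×10⁻⁴ = 0.051875 m
1.6×10⁻⁴ × 320 × 0.46 = 0.023552 m
1980–2730 m: 750 × 1.3×10⁻⁴ × 0.2 = 0.01950 m
Δh = 0.06916 + 0.09912 + 0.051875 + 0.023552 + 0.01950 = 0.263207 m

Δh = 260 mm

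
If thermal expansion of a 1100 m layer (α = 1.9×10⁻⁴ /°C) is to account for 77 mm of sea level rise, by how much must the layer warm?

ΔT = Δh/(αH) = 0.077 / (1.9×10⁻⁴ × 1100) ≈ 0.3684 K

0.368 K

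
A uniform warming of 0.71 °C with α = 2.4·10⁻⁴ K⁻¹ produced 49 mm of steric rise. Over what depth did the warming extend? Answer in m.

about 290 m

H = Δh/(αΔT) = 0.049 / (2.4×10⁻⁴ × 0.71) ≈ 287.6 m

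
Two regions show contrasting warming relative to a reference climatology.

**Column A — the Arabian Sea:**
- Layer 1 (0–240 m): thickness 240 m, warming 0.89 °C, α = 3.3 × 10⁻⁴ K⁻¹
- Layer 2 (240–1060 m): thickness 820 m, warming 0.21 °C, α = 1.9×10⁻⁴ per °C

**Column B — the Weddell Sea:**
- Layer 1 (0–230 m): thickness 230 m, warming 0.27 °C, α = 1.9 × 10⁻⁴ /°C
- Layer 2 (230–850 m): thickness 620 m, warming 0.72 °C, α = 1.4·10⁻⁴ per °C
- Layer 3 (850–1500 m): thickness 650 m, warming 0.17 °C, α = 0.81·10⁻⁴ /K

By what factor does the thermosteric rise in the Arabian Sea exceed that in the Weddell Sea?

A Layer 1: 240 × 3.3×10⁻⁴ × 0.89 = 0.070488 m
A Layer 2: 1.9×10⁻⁴ × 0.21 × 820 = 0.032718 m
A total: 0.103206 m
B Layer 1: 0.27 × 1.9×10⁻⁴ × 230 = 0.011799 m
B 230–850 m: 620 × 0.72 × 1.4×10⁻⁴ = 0.062496 m
B 850–1500 m: 0.81×10⁻⁴ × 650 × 0.17 = 0.0089505 m
B total: 0.0832455 m
Ratio: 0.103206 / 0.0832455 ≈ 1.240

a factor of 1.24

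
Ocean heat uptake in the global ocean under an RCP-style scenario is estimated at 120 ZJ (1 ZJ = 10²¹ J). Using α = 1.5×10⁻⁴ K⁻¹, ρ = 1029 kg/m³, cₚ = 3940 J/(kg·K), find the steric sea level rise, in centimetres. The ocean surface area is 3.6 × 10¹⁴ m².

about 1.23 cm

Per unit area: Q = 120×10²¹ / (3.6×10¹⁴) ≈ 3.333×10⁸ J/m²
Δh = αQ/(ρcₚ) = 1.5×10⁻⁴ × 3.333×10⁸ / (1029 × 3940) ≈ 0.012331 m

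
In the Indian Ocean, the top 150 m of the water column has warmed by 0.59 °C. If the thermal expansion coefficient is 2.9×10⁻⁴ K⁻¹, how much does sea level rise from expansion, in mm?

Δh = αΔT·H = 2.9×10⁻⁴ × 0.59 × 150 = 0.025665 m

25.7 mm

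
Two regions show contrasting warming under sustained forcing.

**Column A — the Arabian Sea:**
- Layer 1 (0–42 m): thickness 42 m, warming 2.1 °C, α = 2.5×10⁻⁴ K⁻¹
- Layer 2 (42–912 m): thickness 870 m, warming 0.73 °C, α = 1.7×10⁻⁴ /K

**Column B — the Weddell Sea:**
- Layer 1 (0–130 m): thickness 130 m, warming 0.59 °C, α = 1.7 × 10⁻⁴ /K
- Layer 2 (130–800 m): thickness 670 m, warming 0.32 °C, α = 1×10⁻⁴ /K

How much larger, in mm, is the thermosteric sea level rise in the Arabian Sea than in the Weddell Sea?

A Layer 1: 42 × 2.1 × 2.5×10⁻⁴ = 0.02205 m
A 1.7×10⁻⁴ × 0.73 × 870 = 0.107967 m
A total: 0.130017 m
B 130 × 1.7×10⁻⁴ × 0.59 = 0.013039 m
B 130–800 m: 670 × 1×10⁻⁴ × 0.32 = 0.02144 m
B total: 0.034479 m
Difference: 0.130017 − 0.034479 = 0.095538 m

96 mm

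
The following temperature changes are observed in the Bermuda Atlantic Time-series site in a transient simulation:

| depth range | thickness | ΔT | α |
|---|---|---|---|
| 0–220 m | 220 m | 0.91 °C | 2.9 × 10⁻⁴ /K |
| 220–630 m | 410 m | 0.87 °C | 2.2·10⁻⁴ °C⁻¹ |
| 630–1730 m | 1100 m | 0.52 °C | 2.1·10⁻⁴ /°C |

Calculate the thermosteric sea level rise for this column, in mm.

Δh ≈ 257 mm

220 × 0.91 × 2.9×10⁻⁴ = 0.058058 m
220–630 m: 410 × 0.87 × 2.2×10⁻⁴ = 0.078474 m
1100 × 0.52 × 2.1×10⁻⁴ = 0.12012 m
Δh = 0.058058 + 0.078474 + 0.12012 = 0.256652 m ≈ 257 mm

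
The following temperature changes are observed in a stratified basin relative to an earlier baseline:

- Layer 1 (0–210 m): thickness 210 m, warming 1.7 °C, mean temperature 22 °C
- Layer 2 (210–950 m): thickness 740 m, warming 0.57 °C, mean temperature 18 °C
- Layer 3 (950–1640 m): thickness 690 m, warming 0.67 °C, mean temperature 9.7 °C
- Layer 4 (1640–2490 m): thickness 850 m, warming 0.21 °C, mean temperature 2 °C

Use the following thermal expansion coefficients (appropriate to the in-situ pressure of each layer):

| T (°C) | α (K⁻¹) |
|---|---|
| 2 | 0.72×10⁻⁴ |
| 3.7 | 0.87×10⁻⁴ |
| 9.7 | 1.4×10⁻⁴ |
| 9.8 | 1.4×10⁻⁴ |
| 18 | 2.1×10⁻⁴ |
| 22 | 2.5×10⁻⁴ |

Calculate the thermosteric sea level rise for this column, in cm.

Δh = 25.5 cm

Layer 1 at 22 °C → α = 2.5×10⁻⁴ K⁻¹
Layer 2 at 18 °C → α = 2.1×10⁻⁴ K⁻¹
Layer 3 at 9.7 °C → α = 1.4×10⁻⁴ K⁻¹
Layer 4 at 2 °C → α = 0.72×10⁻⁴ K⁻¹
210 × 2.5×10⁻⁴ × 1.7 = 0.08925 m
210–950 m: 2.1×10⁻⁴ × 740 × 0.57 = 0.088578 m
Layer 3: 0.67 × 690 × 1.4×10⁻⁴ = 0.064722 m
Layer 4: 0.72×10⁻⁴ × 0.21 × 850 = 0.012852 m
Δh = 0.08925 + 0.088578 + 0.064722 + 0.012852 = 0.255402 m ≈ 25.5 cm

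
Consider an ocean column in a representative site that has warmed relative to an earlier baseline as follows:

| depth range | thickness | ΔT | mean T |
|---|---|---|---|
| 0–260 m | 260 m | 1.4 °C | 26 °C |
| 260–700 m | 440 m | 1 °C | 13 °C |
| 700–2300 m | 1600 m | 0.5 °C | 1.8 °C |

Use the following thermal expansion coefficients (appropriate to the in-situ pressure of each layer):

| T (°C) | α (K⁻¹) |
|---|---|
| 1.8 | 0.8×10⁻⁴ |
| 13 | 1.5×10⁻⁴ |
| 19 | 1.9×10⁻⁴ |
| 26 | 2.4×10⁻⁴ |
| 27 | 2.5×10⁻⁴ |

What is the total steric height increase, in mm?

about 217 mm

Layer 1 at 26 °C → α = 2.4×10⁻⁴ K⁻¹
Layer 2 at 13 °C → α = 1.5×10⁻⁴ K⁻¹
Layer 3 at 1.8 °C → α = 0.8×10⁻⁴ K⁻¹
Layer 1: 1.4 × 260 × 2.4×10⁻⁴ = 0.08736 m
260–700 m: 440 × 1.5×10⁻⁴ × 1 = 0.06600 m
Layer 3: 0.5 × 0.8×10⁻⁴ × 1600 = 0.06400 m
Δh = 0.08736 + 0.06600 + 0.06400 = 0.21736 m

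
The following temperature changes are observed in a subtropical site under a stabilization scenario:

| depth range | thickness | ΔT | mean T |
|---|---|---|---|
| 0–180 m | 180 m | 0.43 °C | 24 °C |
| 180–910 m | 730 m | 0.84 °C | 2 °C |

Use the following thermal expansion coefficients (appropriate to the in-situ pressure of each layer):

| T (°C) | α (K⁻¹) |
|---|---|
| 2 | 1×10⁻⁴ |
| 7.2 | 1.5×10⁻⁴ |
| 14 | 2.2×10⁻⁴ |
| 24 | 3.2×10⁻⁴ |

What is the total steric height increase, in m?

0.086 m of thermosteric rise

Layer 1 at 24 °C → α = 3.2×10⁻⁴ K⁻¹
Layer 2 at 2 °C → α = 1×10⁻⁴ K⁻¹
180 × 0.43 × 3.2×10⁻⁴ = 0.024768 m
180–910 m: 1×10⁻⁴ × 0.84 × 730 = 0.06132 m
Δh = 0.024768 + 0.06132 = 0.086088 m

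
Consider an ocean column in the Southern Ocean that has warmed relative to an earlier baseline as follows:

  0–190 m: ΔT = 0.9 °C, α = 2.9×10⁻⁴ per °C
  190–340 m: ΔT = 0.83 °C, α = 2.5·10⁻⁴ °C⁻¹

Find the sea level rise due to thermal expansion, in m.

190 × 2.9×10⁻⁴ × 0.9 = 0.04959 m
2.5×10⁻⁴ × 0.83 × 150 = 0.031125 m
Δh = 0.04959 + 0.031125 = 0.080715 m ≈ 0.081 m

about 0.081 m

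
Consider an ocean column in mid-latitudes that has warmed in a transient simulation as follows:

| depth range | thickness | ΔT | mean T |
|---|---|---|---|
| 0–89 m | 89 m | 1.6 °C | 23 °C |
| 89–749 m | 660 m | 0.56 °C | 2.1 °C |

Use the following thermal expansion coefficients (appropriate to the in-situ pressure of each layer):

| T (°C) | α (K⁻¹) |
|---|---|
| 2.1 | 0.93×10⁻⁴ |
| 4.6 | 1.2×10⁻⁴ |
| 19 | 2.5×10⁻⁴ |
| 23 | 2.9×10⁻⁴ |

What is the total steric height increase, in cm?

7.57 cm

Layer 1 at 23 °C → α = 2.9×10⁻⁴ K⁻¹
Layer 2 at 2.1 °C → α = 0.93×10⁻⁴ K⁻¹
0–89 m: 2.9×10⁻⁴ × 1.6 × 89 = 0.041296 m
Layer 2: 660 × 0.56 × 0.93×10⁻⁴ = 0.0343728 m
Δh = 0.041296 + 0.0343728 = 0.0756688 m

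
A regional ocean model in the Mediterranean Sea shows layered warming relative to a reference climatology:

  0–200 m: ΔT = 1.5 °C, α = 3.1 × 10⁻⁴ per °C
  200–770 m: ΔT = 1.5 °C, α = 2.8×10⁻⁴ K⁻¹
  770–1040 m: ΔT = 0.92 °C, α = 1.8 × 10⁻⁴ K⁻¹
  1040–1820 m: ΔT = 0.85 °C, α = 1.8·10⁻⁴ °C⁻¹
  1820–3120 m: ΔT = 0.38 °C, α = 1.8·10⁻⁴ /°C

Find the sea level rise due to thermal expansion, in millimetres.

Layer 1: 3.1×10⁻⁴ × 1.5 × 200 = 0.09300 m
200–770 m: 2.8×10⁻⁴ × 1.5 × 570 = 0.23940 m
770–1040 m: 0.92 × 270 × 1.8×10⁻⁴ = 0.044712 m
Layer 4: 0.85 × 1.8×10⁻⁴ × 780 = 0.11934 m
Layer 5: 0.38 × 1300 × 1.8×10⁻⁴ = 0.08892 m
Δh = 0.09300 + 0.23940 + 0.044712 + 0.11934 + 0.08892 = 0.585372 m

Δh = 585 mm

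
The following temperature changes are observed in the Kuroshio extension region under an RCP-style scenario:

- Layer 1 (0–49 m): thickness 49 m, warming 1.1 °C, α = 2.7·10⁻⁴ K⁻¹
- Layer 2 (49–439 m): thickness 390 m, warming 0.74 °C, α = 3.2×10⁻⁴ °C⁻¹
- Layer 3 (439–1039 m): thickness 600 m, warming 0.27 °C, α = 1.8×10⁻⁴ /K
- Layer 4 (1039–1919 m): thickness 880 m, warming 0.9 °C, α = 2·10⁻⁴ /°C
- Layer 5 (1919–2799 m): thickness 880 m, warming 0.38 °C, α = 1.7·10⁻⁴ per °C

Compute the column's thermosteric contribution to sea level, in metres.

2.7×10⁻⁴ × 1.1 × 49 = 0.014553 m
49–439 m: 390 × 0.74 × 3.2×10⁻⁴ = 0.092352 m
439–1039 m: 0.27 × 1.8×10⁻⁴ × 600 = 0.02916 m
0.9 × 2×10⁻⁴ × 880 = 0.15840 m
880 × 0.38 × 1.7×10⁻⁴ = 0.056848 m
Δh = 0.014553 + 0.092352 + 0.02916 + 0.15840 + 0.056848 = 0.351313 m ≈ 0.35 m

about 0.35 m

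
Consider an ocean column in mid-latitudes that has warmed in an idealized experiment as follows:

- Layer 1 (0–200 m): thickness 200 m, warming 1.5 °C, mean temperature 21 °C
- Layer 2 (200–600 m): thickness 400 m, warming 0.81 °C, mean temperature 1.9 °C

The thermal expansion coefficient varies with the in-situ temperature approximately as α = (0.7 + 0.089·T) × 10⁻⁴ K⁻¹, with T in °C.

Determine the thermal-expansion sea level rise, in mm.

Layer 1: α = (0.7 + 0.089×21)×10⁻⁴ = 2.569×10⁻⁴ K⁻¹
Layer 2: α = (0.7 + 0.089×1.9)×10⁻⁴ = 0.8691×10⁻⁴ K⁻¹
2.569×10⁻⁴ × 200 × 1.5 = 0.07707 m
Layer 2: 0.8691×10⁻⁴ × 0.81 × 400 = 0.02815884 m
Δh = 0.07707 + 0.02815884 = 0.10522884 m

Δh ≈ 105 mm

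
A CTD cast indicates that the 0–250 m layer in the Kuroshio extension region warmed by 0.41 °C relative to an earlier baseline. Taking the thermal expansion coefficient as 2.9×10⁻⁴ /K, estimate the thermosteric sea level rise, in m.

Δh = αΔT·H = 2.9×10⁻⁴ × 0.41 × 250 = 0.029725 m

Δh ≈ 0.030 m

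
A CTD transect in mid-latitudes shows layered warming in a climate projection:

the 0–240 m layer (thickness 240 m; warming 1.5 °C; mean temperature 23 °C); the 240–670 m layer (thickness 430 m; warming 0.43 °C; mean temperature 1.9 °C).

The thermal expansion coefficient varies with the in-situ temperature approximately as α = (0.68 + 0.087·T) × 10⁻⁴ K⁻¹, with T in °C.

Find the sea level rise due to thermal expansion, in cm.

Layer 1: α = (0.68 + 0.087×23)×10⁻⁴ = 2.681×10⁻⁴ K⁻¹
Layer 2: α = (0.68 + 0.087×1.9)×10⁻⁴ = 0.8453×10⁻⁴ K⁻¹
1.5 × 240 × 2.681×10⁻⁴ = 0.096516 m
Layer 2: 0.8453×10⁻⁴ × 430 × 0.43 = 0.015629597 m
Δh = 0.096516 + 0.015629597 = 0.112145597 m

Δh = 11.2 cm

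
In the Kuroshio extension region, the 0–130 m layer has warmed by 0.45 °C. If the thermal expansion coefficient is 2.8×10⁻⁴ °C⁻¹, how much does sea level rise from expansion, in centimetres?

Δh = αΔT·H = 2.8×10⁻⁴ × 0.45 × 130 = 0.01638 m

1.64 cm of thermosteric rise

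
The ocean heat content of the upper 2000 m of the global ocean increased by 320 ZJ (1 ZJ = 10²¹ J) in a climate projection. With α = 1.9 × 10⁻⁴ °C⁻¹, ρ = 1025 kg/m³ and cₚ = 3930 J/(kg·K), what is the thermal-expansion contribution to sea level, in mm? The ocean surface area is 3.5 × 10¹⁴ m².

about 43.1 mm

Per unit area: Q = 320×10²¹ / (3.5×10¹⁴) ≈ 9.143×10⁸ J/m²
Δh = αQ/(ρcₚ) = 1.9×10⁻⁴ × 9.143×10⁸ / (1025 × 3930) ≈ 0.043125 m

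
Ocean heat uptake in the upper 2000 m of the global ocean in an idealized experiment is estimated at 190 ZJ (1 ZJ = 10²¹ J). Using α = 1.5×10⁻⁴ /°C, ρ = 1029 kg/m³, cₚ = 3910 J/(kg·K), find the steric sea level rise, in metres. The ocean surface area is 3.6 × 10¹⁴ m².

0.0197 m

Per unit area: Q = 190×10²¹ / (3.6×10¹⁴) ≈ 5.278×10⁸ J/m²
Δh = αQ/(ρcₚ) = 1.5×10⁻⁴ × 5.278×10⁸ / (1029 × 3910) ≈ 0.019677 m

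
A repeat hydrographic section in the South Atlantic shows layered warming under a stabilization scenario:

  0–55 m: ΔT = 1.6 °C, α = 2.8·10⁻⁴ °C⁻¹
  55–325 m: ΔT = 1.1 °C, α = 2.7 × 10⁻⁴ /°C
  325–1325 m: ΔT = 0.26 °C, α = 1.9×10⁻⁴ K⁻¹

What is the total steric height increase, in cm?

Δh ≈ 15.4 cm

55 × 1.6 × 2.8×10⁻⁴ = 0.02464 m
55–325 m: 1.1 × 270 × 2.7×10⁻⁴ = 0.08019 m
Layer 3: 1.9×10⁻⁴ × 1000 × 0.26 = 0.04940 m
Δh = 0.02464 + 0.08019 + 0.04940 = 0.15423 m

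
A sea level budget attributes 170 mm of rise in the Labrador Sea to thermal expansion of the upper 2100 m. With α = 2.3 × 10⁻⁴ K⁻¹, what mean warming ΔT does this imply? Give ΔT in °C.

0.35 °C

ΔT = Δh/(αH) = 0.17 / (2.3×10⁻⁴ × 2100) ≈ 0.3520 °C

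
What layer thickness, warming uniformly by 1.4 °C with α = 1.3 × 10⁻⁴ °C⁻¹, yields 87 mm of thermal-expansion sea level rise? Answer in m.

H = Δh/(αΔT) = 0.087 / (1.3×10⁻⁴ × 1.4) ≈ 478.0 m

about 478 m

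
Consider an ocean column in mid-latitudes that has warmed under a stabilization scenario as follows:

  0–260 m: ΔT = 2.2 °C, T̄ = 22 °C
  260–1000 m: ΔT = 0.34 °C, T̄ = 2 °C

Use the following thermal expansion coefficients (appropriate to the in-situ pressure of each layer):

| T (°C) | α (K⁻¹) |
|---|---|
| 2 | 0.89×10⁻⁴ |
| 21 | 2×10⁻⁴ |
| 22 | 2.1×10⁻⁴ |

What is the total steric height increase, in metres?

0.143 m

Layer 1 at 22 °C → α = 2.1×10⁻⁴ K⁻¹
Layer 2 at 2 °C → α = 0.89×10⁻⁴ K⁻¹
Layer 1: 2.1×10⁻⁴ × 260 × 2.2 = 0.12012 m
0.89×10⁻⁴ × 740 × 0.34 = 0.0223924 m
Δh = 0.12012 + 0.0223924 = 0.1425124 m ≈ 0.143 m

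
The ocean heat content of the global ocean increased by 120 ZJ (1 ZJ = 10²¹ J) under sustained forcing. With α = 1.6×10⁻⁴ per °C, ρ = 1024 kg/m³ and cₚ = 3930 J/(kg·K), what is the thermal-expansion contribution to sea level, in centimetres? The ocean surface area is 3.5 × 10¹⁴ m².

Per unit area: Q = 120×10²¹ / (3.5×10¹⁴) ≈ 3.429×10⁸ J/m²
Δh = αQ/(ρcₚ) = 1.6×10⁻⁴ × 3.429×10⁸ / (1024 × 3930) ≈ 0.013633 m

1.36 cm of thermosteric rise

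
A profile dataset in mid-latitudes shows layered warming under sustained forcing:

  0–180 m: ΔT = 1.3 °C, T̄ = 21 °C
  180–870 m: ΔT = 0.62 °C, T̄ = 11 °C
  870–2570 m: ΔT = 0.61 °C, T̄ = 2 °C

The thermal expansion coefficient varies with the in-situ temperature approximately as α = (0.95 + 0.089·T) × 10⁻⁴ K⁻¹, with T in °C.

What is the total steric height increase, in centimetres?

Layer 1: α = (0.95 + 0.089×21)×10⁻⁴ = 2.819×10⁻⁴ K⁻¹
Layer 2: α = (0.95 + 0.089×11)×10⁻⁴ = 1.929×10⁻⁴ K⁻¹
Layer 3: α = (0.95 + 0.089×2)×10⁻⁴ = 1.128×10⁻⁴ K⁻¹
Layer 1: 2.819×10⁻⁴ × 180 × 1.3 = 0.0659646 m
Layer 2: 1.929×10⁻⁴ × 690 × 0.62 = 0.08252262 m
1.128×10⁻⁴ × 0.61 × 1700 = 0.1169736 m
Δh = 0.0659646 + 0.08252262 + 0.1169736 = 0.26546082 m

Δh ≈ 26.5 cm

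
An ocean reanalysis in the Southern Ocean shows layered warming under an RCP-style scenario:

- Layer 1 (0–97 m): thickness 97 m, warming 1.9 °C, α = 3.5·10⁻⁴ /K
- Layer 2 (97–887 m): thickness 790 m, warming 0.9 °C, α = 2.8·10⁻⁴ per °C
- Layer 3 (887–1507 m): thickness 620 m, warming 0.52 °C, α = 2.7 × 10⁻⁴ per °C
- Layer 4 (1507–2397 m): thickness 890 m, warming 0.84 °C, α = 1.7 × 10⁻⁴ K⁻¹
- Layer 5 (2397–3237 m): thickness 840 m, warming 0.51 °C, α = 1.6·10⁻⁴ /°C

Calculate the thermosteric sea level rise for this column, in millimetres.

546 mm of thermosteric rise

Layer 1: 97 × 1.9 × 3.5×10⁻⁴ = 0.064505 m
0.9 × 2.8×10⁻⁴ × 790 = 0.19908 m
0.52 × 2.7×10⁻⁴ × 620 = 0.087048 m
1507–2397 m: 890 × 0.84 × 1.7×10⁻⁴ = 0.127092 m
2397–3237 m: 0.51 × 1.6×10⁻⁴ × 840 = 0.068544 m
Δh = 0.064505 + 0.19908 + 0.087048 + 0.127092 + 0.068544 = 0.546269 m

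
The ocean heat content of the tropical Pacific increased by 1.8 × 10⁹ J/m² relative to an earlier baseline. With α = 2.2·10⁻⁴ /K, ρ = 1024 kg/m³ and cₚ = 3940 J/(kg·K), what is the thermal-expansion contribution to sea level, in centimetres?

9.82 cm

Δh = αQ/(ρcₚ) = 2.2×10⁻⁴ × 1.8×10⁹ / (1024 × 3940) ≈ 0.098152 m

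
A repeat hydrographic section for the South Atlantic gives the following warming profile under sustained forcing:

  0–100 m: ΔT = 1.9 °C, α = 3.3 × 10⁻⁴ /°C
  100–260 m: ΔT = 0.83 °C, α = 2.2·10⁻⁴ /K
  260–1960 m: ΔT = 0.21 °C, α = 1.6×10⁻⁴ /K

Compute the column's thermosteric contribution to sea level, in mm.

3.3×10⁻⁴ × 100 × 1.9 = 0.06270 m
0.83 × 160 × 2.2×10⁻⁴ = 0.029216 m
1700 × 1.6×10⁻⁴ × 0.21 = 0.05712 m
Δh = 0.06270 + 0.029216 + 0.05712 = 0.149036 m

Δh ≈ 149 mm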